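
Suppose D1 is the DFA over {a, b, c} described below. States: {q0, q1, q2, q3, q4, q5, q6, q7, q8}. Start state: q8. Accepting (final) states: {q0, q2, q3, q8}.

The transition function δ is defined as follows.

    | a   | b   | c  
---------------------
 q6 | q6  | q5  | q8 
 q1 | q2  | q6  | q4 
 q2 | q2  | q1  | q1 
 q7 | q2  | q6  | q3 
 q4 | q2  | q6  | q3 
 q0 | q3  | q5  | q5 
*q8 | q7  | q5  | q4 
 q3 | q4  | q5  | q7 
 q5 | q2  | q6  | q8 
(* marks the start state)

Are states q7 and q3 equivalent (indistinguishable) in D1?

No

States {q0} cannot be reached from the start state, so discard them.
P0 = {q2,q3,q8} | {q1,q4,q5,q6,q7}.
On input a, block {q2,q3,q8} splits into {q3,q8} and {q2}.
On input a, block {q1,q4,q5,q6,q7} splits into {q1,q4,q5,q7} and {q6}.
Split {q1,q4,q5,q7} by δ(·,c) → {q4,q5,q7} and {q1}.
Stable partition: {q3,q8} | {q4,q5,q7} | {q2} | {q6} | {q1} — 5 equivalence classes.
q7 and q3 end up in different blocks, so they are distinguishable. For instance, the string 'ε' is accepted from only q3.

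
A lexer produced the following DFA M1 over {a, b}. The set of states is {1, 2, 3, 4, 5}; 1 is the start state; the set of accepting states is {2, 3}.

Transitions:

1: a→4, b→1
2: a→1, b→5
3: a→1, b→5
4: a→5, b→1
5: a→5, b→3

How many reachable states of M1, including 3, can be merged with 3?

Reachable states from the start: {1,3,4,5}. Unreachable: {2} — drop them.
Initial partition by acceptance: {3} | {1,4,5}.
Split {1,4,5} by δ(·,b) → {1,4} and {5}.
Refine {1,4} on symbol a: members go to different blocks, giving {1} and {4}.
The partition is now stable with 4 blocks: {3} | {1} | {5} | {4}.
State 3 belongs to the block {3}, which has 1 states.

1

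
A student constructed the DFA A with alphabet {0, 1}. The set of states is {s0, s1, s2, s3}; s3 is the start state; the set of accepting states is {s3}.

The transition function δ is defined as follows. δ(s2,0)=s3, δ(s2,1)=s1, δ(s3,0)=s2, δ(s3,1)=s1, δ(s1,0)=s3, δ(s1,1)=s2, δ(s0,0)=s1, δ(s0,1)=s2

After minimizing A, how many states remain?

2

First remove the unreachable states {s0}; 3 states remain.
Initial partition by acceptance: {s3} | {s1,s2}.
No further refinement is possible. Final partition (2 blocks): {s3} | {s1,s2}.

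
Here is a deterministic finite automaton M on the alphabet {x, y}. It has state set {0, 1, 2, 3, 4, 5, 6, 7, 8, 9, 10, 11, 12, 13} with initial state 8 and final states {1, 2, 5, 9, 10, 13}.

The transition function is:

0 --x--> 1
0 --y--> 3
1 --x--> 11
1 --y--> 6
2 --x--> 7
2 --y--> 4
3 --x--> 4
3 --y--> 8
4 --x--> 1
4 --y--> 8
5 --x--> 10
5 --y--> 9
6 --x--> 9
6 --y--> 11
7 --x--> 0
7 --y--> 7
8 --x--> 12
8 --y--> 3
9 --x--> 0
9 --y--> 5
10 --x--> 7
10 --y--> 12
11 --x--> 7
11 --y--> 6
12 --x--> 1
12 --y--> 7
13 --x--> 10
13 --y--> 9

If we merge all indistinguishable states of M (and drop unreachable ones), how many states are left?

Reachable states from the start: {0,1,3,4,5,6,7,8,9,10,11,12}. Unreachable: {2,13} — drop them.
Start with accepting vs non-accepting: {1,5,9,10} | {0,3,4,6,7,8,11,12}.
Split {1,5,9,10} by δ(·,x) → {1,9,10} and {5}.
Split {1,9,10} by δ(·,y) → {1,10} and {9}.
Split {0,3,4,6,7,8,11,12} by δ(·,x) → {3,7,8,11} and {0,4,12} and {6}.
On input y, block {1,10} splits into {1} and {10}.
Refine {3,7,8,11} on symbol x: members go to different blocks, giving {3,7,8} and {11}.
The partition is now stable with 8 blocks: {1} | {3,7,8} | {5} | {9} | {0,4,12} | {6} | {10} | {11}.

8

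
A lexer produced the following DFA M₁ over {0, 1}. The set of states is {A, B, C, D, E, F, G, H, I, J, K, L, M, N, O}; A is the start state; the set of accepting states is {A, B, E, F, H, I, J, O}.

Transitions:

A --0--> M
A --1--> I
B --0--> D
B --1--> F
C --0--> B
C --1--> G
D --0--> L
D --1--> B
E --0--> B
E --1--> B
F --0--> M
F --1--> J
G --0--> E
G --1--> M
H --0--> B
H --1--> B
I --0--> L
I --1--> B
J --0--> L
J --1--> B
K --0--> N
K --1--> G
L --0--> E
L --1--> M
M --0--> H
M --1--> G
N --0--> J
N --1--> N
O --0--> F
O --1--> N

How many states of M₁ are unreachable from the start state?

BFS from A reaches {A, B, D, E, F, G, H, I, J, L, M}; the 4 state(s) C, K, N, O are never visited.

4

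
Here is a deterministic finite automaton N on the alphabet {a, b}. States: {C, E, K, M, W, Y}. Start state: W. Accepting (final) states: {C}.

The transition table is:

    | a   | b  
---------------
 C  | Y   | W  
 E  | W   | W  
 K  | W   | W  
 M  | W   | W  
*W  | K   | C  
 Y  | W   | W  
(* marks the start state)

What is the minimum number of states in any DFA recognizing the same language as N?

3

Reachable states from the start: {C,K,W,Y}. Unreachable: {E,M} — drop them.
Initial partition by acceptance: {C} | {K,W,Y}.
On input b, block {K,W,Y} splits into {K,Y} and {W}.
Stable partition: {C} | {K,Y} | {W} — 3 equivalence classes.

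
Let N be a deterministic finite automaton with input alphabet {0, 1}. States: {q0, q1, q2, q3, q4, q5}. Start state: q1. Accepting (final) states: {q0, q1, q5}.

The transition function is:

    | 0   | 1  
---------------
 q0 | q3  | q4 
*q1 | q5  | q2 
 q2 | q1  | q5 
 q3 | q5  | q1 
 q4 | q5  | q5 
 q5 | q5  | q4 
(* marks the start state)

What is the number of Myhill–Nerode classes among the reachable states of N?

2

First remove the unreachable states {q0,q3}; 4 states remain.
Initial partition by acceptance: {q1,q5} | {q2,q4}.
No further refinement is possible. Final partition (2 blocks): {q1,q5} | {q2,q4}.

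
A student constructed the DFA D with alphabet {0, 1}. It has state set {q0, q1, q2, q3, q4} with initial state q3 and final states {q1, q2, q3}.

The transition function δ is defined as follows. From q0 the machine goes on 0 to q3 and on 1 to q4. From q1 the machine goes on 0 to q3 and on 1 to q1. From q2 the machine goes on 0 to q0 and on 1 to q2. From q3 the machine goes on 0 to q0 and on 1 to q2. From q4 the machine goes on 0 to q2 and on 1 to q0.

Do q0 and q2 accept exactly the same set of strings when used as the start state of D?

No

States {q1} cannot be reached from the start state, so discard them.
P0 = {q2,q3} | {q0,q4}.
No further refinement is possible. Final partition (2 blocks): {q2,q3} | {q0,q4}.
q0 and q2 end up in different blocks, so they are distinguishable. For instance, the string 'ε' is accepted from only q2.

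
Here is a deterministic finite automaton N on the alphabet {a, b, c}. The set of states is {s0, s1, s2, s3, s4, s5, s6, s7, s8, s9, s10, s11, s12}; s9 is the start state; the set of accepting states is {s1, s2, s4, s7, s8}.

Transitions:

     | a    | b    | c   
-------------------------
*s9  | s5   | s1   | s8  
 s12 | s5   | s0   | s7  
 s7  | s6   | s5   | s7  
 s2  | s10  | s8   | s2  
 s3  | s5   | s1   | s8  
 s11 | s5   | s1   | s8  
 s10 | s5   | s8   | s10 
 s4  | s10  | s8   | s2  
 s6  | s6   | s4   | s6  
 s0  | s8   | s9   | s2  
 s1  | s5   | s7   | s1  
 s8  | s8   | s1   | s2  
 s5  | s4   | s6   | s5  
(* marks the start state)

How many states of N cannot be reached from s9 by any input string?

Starting at s9 and following transitions, the reachable set is {s1, s2, s4, s5, s6, s7, s8, s9, s10}. That leaves s0, s3, s11, s12 unreachable — 4 in total.

4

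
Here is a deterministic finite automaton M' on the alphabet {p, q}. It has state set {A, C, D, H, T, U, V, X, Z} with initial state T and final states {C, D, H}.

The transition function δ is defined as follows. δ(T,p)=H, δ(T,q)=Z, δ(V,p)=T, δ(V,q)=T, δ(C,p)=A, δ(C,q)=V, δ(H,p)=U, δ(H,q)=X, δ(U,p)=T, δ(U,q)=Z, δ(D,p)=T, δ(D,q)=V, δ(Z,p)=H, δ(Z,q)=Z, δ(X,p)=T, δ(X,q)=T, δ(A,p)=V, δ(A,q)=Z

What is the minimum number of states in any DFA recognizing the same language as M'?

3

First remove the unreachable states {A,C,D,V}; 5 states remain.
Initial partition by acceptance: {H} | {T,U,X,Z}.
Refine {T,U,X,Z} on symbol p: members go to different blocks, giving {U,X} and {T,Z}.
No further refinement is possible. Final partition (3 blocks): {H} | {U,X} | {T,Z}.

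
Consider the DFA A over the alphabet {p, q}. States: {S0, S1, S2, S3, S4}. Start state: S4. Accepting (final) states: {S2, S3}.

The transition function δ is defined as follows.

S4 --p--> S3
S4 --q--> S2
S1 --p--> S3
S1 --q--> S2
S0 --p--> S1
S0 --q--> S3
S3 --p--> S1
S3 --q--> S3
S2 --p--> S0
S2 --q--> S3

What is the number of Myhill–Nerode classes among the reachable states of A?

4

Every state is reachable, so we keep all 5.
Start with accepting vs non-accepting: {S2,S3} | {S0,S1,S4}.
Split {S0,S1,S4} by δ(·,p) → {S1,S4} and {S0}.
On input p, block {S2,S3} splits into {S2} and {S3}.
Stable partition: {S2} | {S1,S4} | {S0} | {S3} — 4 equivalence classes.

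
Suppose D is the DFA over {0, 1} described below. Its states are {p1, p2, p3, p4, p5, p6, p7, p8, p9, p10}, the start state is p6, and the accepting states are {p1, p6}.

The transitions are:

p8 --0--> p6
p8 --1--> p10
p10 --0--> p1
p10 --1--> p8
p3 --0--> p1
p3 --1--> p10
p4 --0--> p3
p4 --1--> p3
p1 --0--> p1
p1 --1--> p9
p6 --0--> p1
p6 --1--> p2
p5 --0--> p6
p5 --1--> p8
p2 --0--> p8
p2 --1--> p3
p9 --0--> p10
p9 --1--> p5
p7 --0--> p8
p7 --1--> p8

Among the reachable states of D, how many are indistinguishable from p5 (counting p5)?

4

Reachable states from the start: {p1,p2,p3,p5,p6,p8,p9,p10}. Unreachable: {p4,p7} — drop them.
Initial partition by acceptance: {p1,p6} | {p2,p3,p5,p8,p9,p10}.
Refine {p2,p3,p5,p8,p9,p10} on symbol 0: members go to different blocks, giving {p3,p5,p8,p10} and {p2,p9}.
The partition is now stable with 3 blocks: {p1,p6} | {p3,p5,p8,p10} | {p2,p9}.
The equivalence class containing p5 is {p3,p5,p8,p10}, of size 4.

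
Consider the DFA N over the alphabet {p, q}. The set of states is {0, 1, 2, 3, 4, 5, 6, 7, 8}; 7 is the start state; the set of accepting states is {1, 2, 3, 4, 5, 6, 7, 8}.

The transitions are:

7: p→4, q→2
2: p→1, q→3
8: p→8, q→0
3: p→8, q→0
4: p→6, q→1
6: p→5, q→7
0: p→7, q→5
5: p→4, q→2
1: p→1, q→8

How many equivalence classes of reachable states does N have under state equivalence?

6

All states are reachable from the start state.
Initial partition by acceptance: {1,2,3,4,5,6,7,8} | {0}.
Split {1,2,3,4,5,6,7,8} by δ(·,q) → {1,2,4,5,6,7} and {3,8}.
Split {1,2,4,5,6,7} by δ(·,q) → {4,5,6,7} and {1,2}.
Split {4,5,6,7} by δ(·,q) → {4,5,7} and {6}.
Split {4,5,7} by δ(·,p) → {5,7} and {4}.
No further refinement is possible. Final partition (6 blocks): {5,7} | {0} | {3,8} | {1,2} | {6} | {4}.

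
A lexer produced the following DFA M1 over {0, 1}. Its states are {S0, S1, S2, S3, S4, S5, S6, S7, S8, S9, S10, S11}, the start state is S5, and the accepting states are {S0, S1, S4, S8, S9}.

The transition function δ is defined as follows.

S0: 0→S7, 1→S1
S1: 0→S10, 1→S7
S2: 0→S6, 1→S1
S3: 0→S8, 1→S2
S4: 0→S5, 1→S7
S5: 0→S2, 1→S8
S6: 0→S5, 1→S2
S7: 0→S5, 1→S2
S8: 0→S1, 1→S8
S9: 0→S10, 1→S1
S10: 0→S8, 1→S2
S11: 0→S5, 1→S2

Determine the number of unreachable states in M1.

No path from S5 leads to S0, S3, S4, S9, S11; the other 7 states are all reachable.

5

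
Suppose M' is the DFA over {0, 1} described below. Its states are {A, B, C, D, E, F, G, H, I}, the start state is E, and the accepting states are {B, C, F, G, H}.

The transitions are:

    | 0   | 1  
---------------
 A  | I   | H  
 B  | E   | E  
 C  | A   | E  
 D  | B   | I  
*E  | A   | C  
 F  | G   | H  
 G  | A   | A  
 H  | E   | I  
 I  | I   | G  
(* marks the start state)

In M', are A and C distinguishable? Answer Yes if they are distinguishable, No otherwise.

Yes

States {B,D,F} cannot be reached from the start state, so discard them.
Start with accepting vs non-accepting: {C,G,H} | {A,E,I}.
No further refinement is possible. Final partition (2 blocks): {C,G,H} | {A,E,I}.
A and C end up in different blocks, so they are distinguishable. For instance, the string 'ε' is accepted from only C.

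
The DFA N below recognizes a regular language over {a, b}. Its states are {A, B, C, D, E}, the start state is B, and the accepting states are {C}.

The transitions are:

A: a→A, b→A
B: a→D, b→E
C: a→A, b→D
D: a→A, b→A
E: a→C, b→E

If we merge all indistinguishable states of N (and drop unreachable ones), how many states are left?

Every state is reachable, so we keep all 5.
P0 = {C} | {A,B,D,E}.
Refine {A,B,D,E} on symbol a: members go to different blocks, giving {A,B,D} and {E}.
Split {A,B,D} by δ(·,b) → {A,D} and {B}.
No further refinement is possible. Final partition (4 blocks): {C} | {A,D} | {E} | {B}.

4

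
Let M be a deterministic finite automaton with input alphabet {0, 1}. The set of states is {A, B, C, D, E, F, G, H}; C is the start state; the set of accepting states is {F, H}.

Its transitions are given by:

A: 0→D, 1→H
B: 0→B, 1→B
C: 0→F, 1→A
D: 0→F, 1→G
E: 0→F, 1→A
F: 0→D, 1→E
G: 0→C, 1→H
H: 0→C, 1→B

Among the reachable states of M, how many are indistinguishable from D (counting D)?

3

Initial partition by acceptance: {F,H} | {A,B,C,D,E,G}.
Split {A,B,C,D,E,G} by δ(·,0) → {A,B,G} and {C,D,E}.
On input 1, block {F,H} splits into {F} and {H}.
On input 0, block {A,B,G} splits into {A,G} and {B}.
No further refinement is possible. Final partition (5 blocks): {F} | {A,G} | {C,D,E} | {H} | {B}.
State D belongs to the block {C,D,E}, which has 3 states.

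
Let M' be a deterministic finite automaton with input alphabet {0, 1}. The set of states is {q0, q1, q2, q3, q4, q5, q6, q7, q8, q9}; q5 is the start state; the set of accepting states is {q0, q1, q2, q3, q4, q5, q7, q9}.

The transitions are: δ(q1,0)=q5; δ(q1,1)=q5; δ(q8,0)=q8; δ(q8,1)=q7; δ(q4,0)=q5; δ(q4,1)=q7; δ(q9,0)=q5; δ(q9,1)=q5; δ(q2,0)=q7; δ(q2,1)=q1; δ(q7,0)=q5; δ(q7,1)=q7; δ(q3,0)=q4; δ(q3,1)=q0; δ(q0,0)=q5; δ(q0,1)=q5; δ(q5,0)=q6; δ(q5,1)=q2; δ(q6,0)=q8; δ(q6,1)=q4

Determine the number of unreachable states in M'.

No path from q5 leads to q0, q3, q9; the other 7 states are all reachable.

3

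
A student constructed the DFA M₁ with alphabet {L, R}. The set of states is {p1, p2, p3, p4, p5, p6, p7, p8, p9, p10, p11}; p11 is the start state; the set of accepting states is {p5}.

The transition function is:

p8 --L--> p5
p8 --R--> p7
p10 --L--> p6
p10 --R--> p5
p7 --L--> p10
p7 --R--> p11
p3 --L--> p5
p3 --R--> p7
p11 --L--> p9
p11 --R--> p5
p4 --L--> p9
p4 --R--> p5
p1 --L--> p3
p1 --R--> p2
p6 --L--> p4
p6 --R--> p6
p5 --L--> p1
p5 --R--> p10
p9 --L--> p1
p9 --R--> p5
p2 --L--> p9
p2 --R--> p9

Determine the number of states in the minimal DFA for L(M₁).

9

First remove the unreachable states {p8}; 10 states remain.
Start with accepting vs non-accepting: {p5} | {p1,p2,p3,p4,p6,p7,p9,p10,p11}.
On input L, block {p1,p2,p3,p4,p6,p7,p9,p10,p11} splits into {p1,p2,p4,p6,p7,p9,p10,p11} and {p3}.
On input L, block {p1,p2,p4,p6,p7,p9,p10,p11} splits into {p2,p4,p6,p7,p9,p10,p11} and {p1}.
On input L, block {p2,p4,p6,p7,p9,p10,p11} splits into {p2,p4,p6,p7,p10,p11} and {p9}.
Split {p2,p4,p6,p7,p10,p11} by δ(·,L) → {p2,p4,p11} and {p6,p7,p10}.
Split {p2,p4,p11} by δ(·,R) → {p4,p11} and {p2}.
Split {p6,p7,p10} by δ(·,L) → {p7,p10} and {p6}.
Refine {p7,p10} on symbol L: members go to different blocks, giving {p7} and {p10}.
No further refinement is possible. Final partition (9 blocks): {p5} | {p4,p11} | {p3} | {p1} | {p9} | {p7} | {p2} | {p6} | {p10}.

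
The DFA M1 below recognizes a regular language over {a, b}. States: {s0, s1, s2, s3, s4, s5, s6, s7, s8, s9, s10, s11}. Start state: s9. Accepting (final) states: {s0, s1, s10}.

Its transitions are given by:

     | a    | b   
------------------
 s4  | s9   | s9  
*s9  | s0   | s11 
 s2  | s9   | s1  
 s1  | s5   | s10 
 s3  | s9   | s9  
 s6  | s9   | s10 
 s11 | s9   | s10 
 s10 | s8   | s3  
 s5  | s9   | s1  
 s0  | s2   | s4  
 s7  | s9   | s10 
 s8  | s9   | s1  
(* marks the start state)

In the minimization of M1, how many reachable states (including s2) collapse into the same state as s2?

3

First remove the unreachable states {s6,s7}; 10 states remain.
P0 = {s0,s1,s10} | {s2,s3,s4,s5,s8,s9,s11}.
On input b, block {s0,s1,s10} splits into {s0,s10} and {s1}.
Split {s2,s3,s4,s5,s8,s9,s11} by δ(·,a) → {s2,s3,s4,s5,s8,s11} and {s9}.
On input b, block {s2,s3,s4,s5,s8,s11} splits into {s2,s5,s8} and {s3,s4} and {s11}.
No further refinement is possible. Final partition (6 blocks): {s0,s10} | {s2,s5,s8} | {s1} | {s9} | {s3,s4} | {s11}.
State s2 belongs to the block {s2,s5,s8}, which has 3 states.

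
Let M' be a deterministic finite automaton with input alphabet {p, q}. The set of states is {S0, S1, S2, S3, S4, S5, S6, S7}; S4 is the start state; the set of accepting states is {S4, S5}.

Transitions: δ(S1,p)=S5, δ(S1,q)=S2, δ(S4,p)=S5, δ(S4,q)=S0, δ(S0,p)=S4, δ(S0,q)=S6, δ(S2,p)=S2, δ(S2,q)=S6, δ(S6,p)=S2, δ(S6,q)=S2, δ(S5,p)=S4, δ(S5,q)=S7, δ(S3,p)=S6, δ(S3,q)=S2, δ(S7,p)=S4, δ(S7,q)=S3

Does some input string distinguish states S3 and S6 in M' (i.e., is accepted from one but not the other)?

No

First remove the unreachable states {S1}; 7 states remain.
P0 = {S4,S5} | {S0,S2,S3,S6,S7}.
Split {S0,S2,S3,S6,S7} by δ(·,p) → {S2,S3,S6} and {S0,S7}.
The partition is now stable with 3 blocks: {S4,S5} | {S2,S3,S6} | {S0,S7}.
S3 and S6 lie in the same block of the stable partition, so they are equivalent — no string distinguishes them.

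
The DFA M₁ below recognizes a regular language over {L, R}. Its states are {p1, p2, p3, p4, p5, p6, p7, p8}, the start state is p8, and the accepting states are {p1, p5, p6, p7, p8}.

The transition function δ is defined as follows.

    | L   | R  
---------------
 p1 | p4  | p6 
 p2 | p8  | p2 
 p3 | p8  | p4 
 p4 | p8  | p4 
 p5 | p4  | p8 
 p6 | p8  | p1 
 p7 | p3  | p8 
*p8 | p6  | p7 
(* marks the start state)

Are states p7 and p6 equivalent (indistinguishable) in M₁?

No

Reachable states from the start: {p1,p3,p4,p6,p7,p8}. Unreachable: {p2,p5} — drop them.
Initial partition by acceptance: {p1,p6,p7,p8} | {p3,p4}.
On input L, block {p1,p6,p7,p8} splits into {p1,p7} and {p6,p8}.
No further refinement is possible. Final partition (3 blocks): {p1,p7} | {p3,p4} | {p6,p8}.
p7 and p6 end up in different blocks, so they are distinguishable. For instance, the string 'L' is accepted from only p6.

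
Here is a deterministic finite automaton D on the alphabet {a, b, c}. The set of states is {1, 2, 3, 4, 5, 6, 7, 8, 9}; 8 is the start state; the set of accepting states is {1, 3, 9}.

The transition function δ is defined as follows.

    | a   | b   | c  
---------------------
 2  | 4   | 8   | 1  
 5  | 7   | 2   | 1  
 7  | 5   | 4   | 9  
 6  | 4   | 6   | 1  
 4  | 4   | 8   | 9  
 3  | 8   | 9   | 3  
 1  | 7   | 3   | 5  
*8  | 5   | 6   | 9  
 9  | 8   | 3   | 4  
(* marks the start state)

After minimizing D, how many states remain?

Every state is reachable, so we keep all 9.
Start with accepting vs non-accepting: {1,3,9} | {2,4,5,6,7,8}.
Refine {1,3,9} on symbol c: members go to different blocks, giving {1,9} and {3}.
No further refinement is possible. Final partition (3 blocks): {1,9} | {2,4,5,6,7,8} | {3}.

3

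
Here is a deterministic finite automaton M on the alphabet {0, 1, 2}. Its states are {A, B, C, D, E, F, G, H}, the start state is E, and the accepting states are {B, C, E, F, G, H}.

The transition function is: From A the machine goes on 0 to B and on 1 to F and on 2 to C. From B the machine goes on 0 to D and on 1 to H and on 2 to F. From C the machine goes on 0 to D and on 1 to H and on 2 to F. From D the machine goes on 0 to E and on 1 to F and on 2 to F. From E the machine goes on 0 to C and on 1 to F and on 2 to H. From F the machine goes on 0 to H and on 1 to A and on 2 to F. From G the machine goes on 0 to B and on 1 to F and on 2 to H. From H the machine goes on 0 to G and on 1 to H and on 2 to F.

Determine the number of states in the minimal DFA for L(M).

All states are reachable from the start state.
Start with accepting vs non-accepting: {B,C,E,F,G,H} | {A,D}.
Split {B,C,E,F,G,H} by δ(·,0) → {E,F,G,H} and {B,C}.
Refine {E,F,G,H} on symbol 0: members go to different blocks, giving {E,G} and {F,H}.
On input 0, block {A,D} splits into {A} and {D}.
Refine {F,H} on symbol 0: members go to different blocks, giving {F} and {H}.
The partition is now stable with 6 blocks: {E,G} | {A} | {B,C} | {F} | {D} | {H}.

6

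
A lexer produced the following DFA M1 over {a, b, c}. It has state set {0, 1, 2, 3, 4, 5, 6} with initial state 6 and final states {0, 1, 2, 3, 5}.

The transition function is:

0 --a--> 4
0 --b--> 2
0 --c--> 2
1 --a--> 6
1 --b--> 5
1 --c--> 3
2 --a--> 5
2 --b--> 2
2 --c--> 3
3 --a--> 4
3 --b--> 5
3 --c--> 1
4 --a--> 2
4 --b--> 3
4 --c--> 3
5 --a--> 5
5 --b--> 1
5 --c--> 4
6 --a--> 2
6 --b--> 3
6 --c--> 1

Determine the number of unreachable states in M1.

1

Starting at 6 and following transitions, the reachable set is {1, 2, 3, 4, 5, 6}. That leaves 0 unreachable — 1 in total.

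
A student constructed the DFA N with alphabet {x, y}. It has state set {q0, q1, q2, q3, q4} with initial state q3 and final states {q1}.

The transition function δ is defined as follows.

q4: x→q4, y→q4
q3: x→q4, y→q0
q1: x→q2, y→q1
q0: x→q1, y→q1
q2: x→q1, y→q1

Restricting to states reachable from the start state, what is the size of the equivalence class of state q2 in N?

All states are reachable from the start state.
P0 = {q1} | {q0,q2,q3,q4}.
Refine {q0,q2,q3,q4} on symbol x: members go to different blocks, giving {q0,q2} and {q3,q4}.
Split {q3,q4} by δ(·,y) → {q3} and {q4}.
No further refinement is possible. Final partition (4 blocks): {q1} | {q0,q2} | {q3} | {q4}.
State q2 belongs to the block {q0,q2}, which has 2 states.

2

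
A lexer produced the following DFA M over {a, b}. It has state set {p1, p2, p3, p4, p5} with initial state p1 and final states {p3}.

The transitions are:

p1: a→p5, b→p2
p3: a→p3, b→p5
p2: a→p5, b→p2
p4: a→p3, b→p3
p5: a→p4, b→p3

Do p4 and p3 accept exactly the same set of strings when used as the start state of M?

No

Start with accepting vs non-accepting: {p3} | {p1,p2,p4,p5}.
Split {p1,p2,p4,p5} by δ(·,a) → {p1,p2,p5} and {p4}.
Split {p1,p2,p5} by δ(·,a) → {p1,p2} and {p5}.
The partition is now stable with 4 blocks: {p3} | {p1,p2} | {p4} | {p5}.
p4 and p3 end up in different blocks, so they are distinguishable. For instance, the string 'ε' is accepted from only p3.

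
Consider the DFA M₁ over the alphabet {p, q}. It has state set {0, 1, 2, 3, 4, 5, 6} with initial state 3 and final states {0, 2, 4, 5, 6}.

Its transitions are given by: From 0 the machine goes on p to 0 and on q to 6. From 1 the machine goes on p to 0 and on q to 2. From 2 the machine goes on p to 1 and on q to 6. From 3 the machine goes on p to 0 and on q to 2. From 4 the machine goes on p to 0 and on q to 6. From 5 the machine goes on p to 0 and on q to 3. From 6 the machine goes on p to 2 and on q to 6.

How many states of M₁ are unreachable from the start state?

BFS from 3 reaches {0, 1, 2, 3, 6}; the 2 state(s) 4, 5 are never visited.

2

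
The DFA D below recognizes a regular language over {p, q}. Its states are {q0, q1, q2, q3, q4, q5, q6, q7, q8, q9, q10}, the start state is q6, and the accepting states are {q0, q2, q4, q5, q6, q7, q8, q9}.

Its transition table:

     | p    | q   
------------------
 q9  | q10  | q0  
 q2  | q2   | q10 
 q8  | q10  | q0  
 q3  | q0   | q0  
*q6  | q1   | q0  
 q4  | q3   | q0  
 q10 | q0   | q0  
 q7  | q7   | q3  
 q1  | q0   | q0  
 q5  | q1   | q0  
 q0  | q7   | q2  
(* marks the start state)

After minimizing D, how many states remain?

Reachable states from the start: {q0,q1,q2,q3,q6,q7,q10}. Unreachable: {q4,q5,q8,q9} — drop them.
Initial partition by acceptance: {q0,q2,q6,q7} | {q1,q3,q10}.
Refine {q0,q2,q6,q7} on symbol p: members go to different blocks, giving {q0,q2,q7} and {q6}.
On input q, block {q0,q2,q7} splits into {q2,q7} and {q0}.
Stable partition: {q2,q7} | {q1,q3,q10} | {q6} | {q0} — 4 equivalence classes.

4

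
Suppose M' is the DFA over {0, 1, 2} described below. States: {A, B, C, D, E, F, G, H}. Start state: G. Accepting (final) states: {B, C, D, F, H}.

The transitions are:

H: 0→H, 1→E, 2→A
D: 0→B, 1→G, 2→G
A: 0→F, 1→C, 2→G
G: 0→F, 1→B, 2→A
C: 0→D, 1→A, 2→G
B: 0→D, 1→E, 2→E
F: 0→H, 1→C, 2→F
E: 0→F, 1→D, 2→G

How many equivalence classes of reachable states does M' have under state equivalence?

Initial partition by acceptance: {B,C,D,F,H} | {A,E,G}.
Split {B,C,D,F,H} by δ(·,1) → {B,C,D,H} and {F}.
Stable partition: {B,C,D,H} | {A,E,G} | {F} — 3 equivalence classes.

3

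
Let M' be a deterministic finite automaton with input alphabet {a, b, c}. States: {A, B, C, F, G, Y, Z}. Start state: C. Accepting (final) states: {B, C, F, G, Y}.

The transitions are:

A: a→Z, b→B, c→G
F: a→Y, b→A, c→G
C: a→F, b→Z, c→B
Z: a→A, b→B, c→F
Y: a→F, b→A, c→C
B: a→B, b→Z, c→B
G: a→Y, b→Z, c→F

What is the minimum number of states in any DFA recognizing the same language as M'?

2

P0 = {B,C,F,G,Y} | {A,Z}.
No further refinement is possible. Final partition (2 blocks): {B,C,F,G,Y} | {A,Z}.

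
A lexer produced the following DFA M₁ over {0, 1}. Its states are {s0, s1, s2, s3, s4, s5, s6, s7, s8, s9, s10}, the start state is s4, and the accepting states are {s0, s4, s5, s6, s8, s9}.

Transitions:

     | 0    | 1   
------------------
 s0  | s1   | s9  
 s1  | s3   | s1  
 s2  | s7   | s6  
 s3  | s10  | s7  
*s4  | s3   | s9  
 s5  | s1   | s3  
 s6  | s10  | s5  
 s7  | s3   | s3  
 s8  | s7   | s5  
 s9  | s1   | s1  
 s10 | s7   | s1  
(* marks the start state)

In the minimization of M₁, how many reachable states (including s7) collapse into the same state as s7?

Reachable states from the start: {s1,s3,s4,s7,s9,s10}. Unreachable: {s0,s2,s5,s6,s8} — drop them.
P0 = {s4,s9} | {s1,s3,s7,s10}.
Split {s4,s9} by δ(·,1) → {s4} and {s9}.
No further refinement is possible. Final partition (3 blocks): {s4} | {s1,s3,s7,s10} | {s9}.
State s7 belongs to the block {s1,s3,s7,s10}, which has 4 states.

4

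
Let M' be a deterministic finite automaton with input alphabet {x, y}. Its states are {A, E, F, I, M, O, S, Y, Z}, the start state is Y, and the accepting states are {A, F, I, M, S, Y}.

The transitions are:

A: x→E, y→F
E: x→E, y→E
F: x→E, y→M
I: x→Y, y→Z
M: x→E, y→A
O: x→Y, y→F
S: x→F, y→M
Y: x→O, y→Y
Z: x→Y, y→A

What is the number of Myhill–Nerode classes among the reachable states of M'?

4

First remove the unreachable states {I,S,Z}; 6 states remain.
Initial partition by acceptance: {A,F,M,Y} | {E,O}.
Refine {E,O} on symbol x: members go to different blocks, giving {O} and {E}.
On input x, block {A,F,M,Y} splits into {A,F,M} and {Y}.
The partition is now stable with 4 blocks: {A,F,M} | {O} | {E} | {Y}.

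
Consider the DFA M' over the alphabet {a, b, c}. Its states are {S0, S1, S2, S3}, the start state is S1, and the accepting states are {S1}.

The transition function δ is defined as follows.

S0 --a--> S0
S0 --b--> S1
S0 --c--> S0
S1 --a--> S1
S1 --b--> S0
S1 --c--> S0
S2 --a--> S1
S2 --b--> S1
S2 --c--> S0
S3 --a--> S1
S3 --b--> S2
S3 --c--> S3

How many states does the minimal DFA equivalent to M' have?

2

Reachable states from the start: {S0,S1}. Unreachable: {S2,S3} — drop them.
P0 = {S1} | {S0}.
The partition is now stable with 2 blocks: {S1} | {S0}.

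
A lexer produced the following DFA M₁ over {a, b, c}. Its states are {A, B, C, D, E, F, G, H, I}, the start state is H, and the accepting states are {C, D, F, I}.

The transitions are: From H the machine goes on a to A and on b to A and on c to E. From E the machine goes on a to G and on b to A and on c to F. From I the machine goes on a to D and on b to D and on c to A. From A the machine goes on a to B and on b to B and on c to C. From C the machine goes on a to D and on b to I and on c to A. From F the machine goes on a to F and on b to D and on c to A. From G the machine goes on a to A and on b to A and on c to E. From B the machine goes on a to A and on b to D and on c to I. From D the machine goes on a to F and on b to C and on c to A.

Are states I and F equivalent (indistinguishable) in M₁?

Yes

Every state is reachable, so we keep all 9.
Initial partition by acceptance: {C,D,F,I} | {A,B,E,G,H}.
Refine {A,B,E,G,H} on symbol b: members go to different blocks, giving {A,E,G,H} and {B}.
On input a, block {A,E,G,H} splits into {E,G,H} and {A}.
Split {E,G,H} by δ(·,a) → {G,H} and {E}.
No further refinement is possible. Final partition (5 blocks): {C,D,F,I} | {G,H} | {B} | {A} | {E}.
I and F lie in the same block of the stable partition, so they are equivalent — no string distinguishes them.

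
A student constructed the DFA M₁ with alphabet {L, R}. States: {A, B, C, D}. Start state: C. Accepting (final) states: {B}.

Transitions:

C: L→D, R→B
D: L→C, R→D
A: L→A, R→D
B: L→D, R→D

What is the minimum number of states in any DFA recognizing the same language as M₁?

3

First remove the unreachable states {A}; 3 states remain.
P0 = {B} | {C,D}.
On input R, block {C,D} splits into {C} and {D}.
The partition is now stable with 3 blocks: {B} | {C} | {D}.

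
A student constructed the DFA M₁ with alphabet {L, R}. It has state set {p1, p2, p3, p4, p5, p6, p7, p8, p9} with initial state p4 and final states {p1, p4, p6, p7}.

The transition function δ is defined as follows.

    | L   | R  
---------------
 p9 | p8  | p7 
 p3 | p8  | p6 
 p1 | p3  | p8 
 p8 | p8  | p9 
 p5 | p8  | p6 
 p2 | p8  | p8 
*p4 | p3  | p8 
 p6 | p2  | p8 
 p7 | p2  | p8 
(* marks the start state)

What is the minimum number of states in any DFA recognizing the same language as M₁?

5

Reachable states from the start: {p2,p3,p4,p6,p7,p8,p9}. Unreachable: {p1,p5} — drop them.
P0 = {p4,p6,p7} | {p2,p3,p8,p9}.
Split {p2,p3,p8,p9} by δ(·,R) → {p2,p8} and {p3,p9}.
Refine {p4,p6,p7} on symbol L: members go to different blocks, giving {p6,p7} and {p4}.
Split {p2,p8} by δ(·,R) → {p2} and {p8}.
The partition is now stable with 5 blocks: {p6,p7} | {p2} | {p3,p9} | {p4} | {p8}.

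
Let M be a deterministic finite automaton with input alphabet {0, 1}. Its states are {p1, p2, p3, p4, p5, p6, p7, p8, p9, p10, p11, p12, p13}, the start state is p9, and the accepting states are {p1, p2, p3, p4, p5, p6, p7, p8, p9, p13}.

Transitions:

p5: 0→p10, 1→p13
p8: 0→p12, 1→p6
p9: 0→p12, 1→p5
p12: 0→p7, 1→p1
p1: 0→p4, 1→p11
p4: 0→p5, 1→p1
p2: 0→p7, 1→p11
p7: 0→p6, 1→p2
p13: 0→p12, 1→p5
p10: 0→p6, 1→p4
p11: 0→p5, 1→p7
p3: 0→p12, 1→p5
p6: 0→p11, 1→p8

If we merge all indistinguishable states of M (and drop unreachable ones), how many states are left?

First remove the unreachable states {p3}; 12 states remain.
Start with accepting vs non-accepting: {p1,p2,p4,p5,p6,p7,p8,p9,p13} | {p10,p11,p12}.
On input 0, block {p1,p2,p4,p5,p6,p7,p8,p9,p13} splits into {p5,p6,p8,p9,p13} and {p1,p2,p4,p7}.
Refine {p10,p11,p12} on symbol 0: members go to different blocks, giving {p10,p11} and {p12}.
Refine {p5,p6,p8,p9,p13} on symbol 0: members go to different blocks, giving {p8,p9,p13} and {p5,p6}.
On input 0, block {p1,p2,p4,p7} splits into {p1,p2} and {p4,p7}.
The partition is now stable with 6 blocks: {p8,p9,p13} | {p10,p11} | {p1,p2} | {p12} | {p5,p6} | {p4,p7}.

6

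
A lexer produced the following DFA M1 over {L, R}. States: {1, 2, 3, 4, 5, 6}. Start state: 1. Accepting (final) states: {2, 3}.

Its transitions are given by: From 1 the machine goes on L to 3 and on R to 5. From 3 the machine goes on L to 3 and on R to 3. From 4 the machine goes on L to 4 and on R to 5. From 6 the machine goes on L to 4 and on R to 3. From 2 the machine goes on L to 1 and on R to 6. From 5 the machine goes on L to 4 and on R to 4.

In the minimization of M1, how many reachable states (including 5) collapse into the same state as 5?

2

States {2,6} cannot be reached from the start state, so discard them.
P0 = {3} | {1,4,5}.
On input L, block {1,4,5} splits into {4,5} and {1}.
The partition is now stable with 3 blocks: {3} | {4,5} | {1}.
The equivalence class containing 5 is {4,5}, of size 2.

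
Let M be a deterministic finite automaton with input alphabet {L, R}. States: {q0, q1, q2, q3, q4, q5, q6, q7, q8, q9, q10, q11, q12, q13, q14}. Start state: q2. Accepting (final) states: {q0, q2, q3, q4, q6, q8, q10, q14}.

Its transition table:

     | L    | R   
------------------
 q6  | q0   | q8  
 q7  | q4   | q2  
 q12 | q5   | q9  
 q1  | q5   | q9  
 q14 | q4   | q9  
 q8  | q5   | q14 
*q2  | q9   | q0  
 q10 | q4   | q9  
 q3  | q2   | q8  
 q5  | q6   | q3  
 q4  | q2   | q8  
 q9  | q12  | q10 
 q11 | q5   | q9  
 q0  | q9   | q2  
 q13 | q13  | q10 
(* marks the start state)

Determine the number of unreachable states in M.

4

No path from q2 leads to q1, q7, q11, q13; the other 11 states are all reachable.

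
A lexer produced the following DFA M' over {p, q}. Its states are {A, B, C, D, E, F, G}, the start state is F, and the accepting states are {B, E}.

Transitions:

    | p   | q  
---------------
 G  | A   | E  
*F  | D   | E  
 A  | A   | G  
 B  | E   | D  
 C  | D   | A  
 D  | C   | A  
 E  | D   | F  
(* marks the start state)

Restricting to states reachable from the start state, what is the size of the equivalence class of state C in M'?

2

States {B} cannot be reached from the start state, so discard them.
Start with accepting vs non-accepting: {E} | {A,C,D,F,G}.
Split {A,C,D,F,G} by δ(·,q) → {A,C,D} and {F,G}.
Split {A,C,D} by δ(·,q) → {C,D} and {A}.
Refine {F,G} on symbol p: members go to different blocks, giving {F} and {G}.
No further refinement is possible. Final partition (5 blocks): {E} | {C,D} | {F} | {A} | {G}.
The equivalence class containing C is {C,D}, of size 2.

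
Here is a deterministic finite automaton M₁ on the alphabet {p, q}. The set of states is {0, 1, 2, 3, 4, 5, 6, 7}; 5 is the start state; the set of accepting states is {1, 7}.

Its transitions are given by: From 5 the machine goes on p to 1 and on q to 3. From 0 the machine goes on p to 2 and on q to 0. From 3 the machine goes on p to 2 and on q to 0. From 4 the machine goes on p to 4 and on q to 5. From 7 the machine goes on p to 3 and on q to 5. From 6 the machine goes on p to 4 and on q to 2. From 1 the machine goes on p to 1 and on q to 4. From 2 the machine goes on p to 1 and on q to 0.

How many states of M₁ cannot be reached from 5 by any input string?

2

No path from 5 leads to 6, 7; the other 6 states are all reachable.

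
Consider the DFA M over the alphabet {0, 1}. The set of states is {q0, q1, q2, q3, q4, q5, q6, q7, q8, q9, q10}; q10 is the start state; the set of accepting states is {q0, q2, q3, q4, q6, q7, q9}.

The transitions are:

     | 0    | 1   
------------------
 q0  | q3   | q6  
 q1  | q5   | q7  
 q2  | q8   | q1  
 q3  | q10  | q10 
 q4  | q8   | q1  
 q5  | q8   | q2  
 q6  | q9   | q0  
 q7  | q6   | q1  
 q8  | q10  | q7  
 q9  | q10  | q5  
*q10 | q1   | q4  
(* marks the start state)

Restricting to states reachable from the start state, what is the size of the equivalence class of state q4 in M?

2

P0 = {q0,q2,q3,q4,q6,q7,q9} | {q1,q5,q8,q10}.
Split {q0,q2,q3,q4,q6,q7,q9} by δ(·,0) → {q2,q3,q4,q9} and {q0,q6,q7}.
Refine {q1,q5,q8,q10} on symbol 1: members go to different blocks, giving {q1,q8} and {q5,q10}.
Split {q2,q3,q4,q9} by δ(·,0) → {q2,q4} and {q3,q9}.
Split {q0,q6,q7} by δ(·,0) → {q0,q6} and {q7}.
No further refinement is possible. Final partition (6 blocks): {q2,q4} | {q1,q8} | {q0,q6} | {q5,q10} | {q3,q9} | {q7}.
The equivalence class containing q4 is {q2,q4}, of size 2.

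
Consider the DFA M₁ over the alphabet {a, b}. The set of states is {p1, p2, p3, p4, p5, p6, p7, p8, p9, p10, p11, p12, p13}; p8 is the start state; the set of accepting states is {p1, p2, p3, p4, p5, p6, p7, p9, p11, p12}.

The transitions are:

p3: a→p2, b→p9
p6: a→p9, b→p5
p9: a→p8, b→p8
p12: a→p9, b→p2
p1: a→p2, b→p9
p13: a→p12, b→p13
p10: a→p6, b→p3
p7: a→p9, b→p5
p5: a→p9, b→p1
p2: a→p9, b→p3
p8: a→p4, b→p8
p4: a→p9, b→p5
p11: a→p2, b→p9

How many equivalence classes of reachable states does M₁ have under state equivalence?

5

Reachable states from the start: {p1,p2,p3,p4,p5,p8,p9}. Unreachable: {p6,p7,p10,p11,p12,p13} — drop them.
Start with accepting vs non-accepting: {p1,p2,p3,p4,p5,p9} | {p8}.
Refine {p1,p2,p3,p4,p5,p9} on symbol a: members go to different blocks, giving {p1,p2,p3,p4,p5} and {p9}.
Split {p1,p2,p3,p4,p5} by δ(·,a) → {p2,p4,p5} and {p1,p3}.
Split {p2,p4,p5} by δ(·,b) → {p2,p5} and {p4}.
Stable partition: {p2,p5} | {p8} | {p9} | {p1,p3} | {p4} — 5 equivalence classes.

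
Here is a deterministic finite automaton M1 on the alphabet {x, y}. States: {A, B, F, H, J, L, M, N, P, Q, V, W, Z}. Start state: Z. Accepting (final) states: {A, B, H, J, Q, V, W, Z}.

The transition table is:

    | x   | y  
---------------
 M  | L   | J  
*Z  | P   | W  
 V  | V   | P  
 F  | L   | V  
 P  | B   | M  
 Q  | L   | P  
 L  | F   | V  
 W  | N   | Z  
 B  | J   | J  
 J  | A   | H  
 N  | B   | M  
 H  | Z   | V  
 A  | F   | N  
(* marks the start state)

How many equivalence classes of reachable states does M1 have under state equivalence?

9

Reachable states from the start: {A,B,F,H,J,L,M,N,P,V,W,Z}. Unreachable: {Q} — drop them.
Start with accepting vs non-accepting: {A,B,H,J,V,W,Z} | {F,L,M,N,P}.
Refine {A,B,H,J,V,W,Z} on symbol x: members go to different blocks, giving {B,H,J,V} and {A,W,Z}.
Split {B,H,J,V} by δ(·,x) → {H,J} and {B,V}.
Refine {H,J} on symbol y: members go to different blocks, giving {J} and {H}.
Refine {F,L,M,N,P} on symbol x: members go to different blocks, giving {F,L,M} and {N,P}.
Split {F,L,M} by δ(·,y) → {F,L} and {M}.
On input x, block {A,W,Z} splits into {W,Z} and {A}.
Refine {B,V} on symbol x: members go to different blocks, giving {B} and {V}.
Stable partition: {J} | {F,L} | {W,Z} | {B} | {H} | {N,P} | {M} | {A} | {V} — 9 equivalence classes.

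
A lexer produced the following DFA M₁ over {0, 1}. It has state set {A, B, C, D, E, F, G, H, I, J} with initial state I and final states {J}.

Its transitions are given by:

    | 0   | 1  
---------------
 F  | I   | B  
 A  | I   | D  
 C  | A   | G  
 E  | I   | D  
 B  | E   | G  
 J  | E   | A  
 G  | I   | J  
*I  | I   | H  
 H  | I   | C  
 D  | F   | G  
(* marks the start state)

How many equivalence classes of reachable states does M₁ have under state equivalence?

5

Every state is reachable, so we keep all 10.
Start with accepting vs non-accepting: {J} | {A,B,C,D,E,F,G,H,I}.
Split {A,B,C,D,E,F,G,H,I} by δ(·,1) → {A,B,C,D,E,F,H,I} and {G}.
Refine {A,B,C,D,E,F,H,I} on symbol 1: members go to different blocks, giving {A,E,F,H,I} and {B,C,D}.
On input 1, block {A,E,F,H,I} splits into {A,E,F,H} and {I}.
The partition is now stable with 5 blocks: {J} | {A,E,F,H} | {G} | {B,C,D} | {I}.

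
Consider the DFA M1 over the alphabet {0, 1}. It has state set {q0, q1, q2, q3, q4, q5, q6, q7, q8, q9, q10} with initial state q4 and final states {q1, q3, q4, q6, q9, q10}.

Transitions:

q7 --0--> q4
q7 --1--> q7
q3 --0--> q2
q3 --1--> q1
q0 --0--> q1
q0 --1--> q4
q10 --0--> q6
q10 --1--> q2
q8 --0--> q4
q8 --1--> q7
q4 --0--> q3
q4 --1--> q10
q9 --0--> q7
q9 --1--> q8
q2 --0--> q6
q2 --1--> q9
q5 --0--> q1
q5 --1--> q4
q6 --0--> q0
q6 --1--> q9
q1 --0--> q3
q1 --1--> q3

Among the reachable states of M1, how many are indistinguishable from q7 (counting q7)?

2

States {q5} cannot be reached from the start state, so discard them.
Start with accepting vs non-accepting: {q1,q3,q4,q6,q9,q10} | {q0,q2,q7,q8}.
On input 0, block {q1,q3,q4,q6,q9,q10} splits into {q1,q4,q10} and {q3,q6,q9}.
Refine {q1,q4,q10} on symbol 1: members go to different blocks, giving {q1} and {q4} and {q10}.
Split {q0,q2,q7,q8} by δ(·,0) → {q7,q8} and {q0} and {q2}.
On input 0, block {q3,q6,q9} splits into {q3} and {q6} and {q9}.
No further refinement is possible. Final partition (9 blocks): {q1} | {q7,q8} | {q3} | {q4} | {q10} | {q0} | {q2} | {q6} | {q9}.
The equivalence class containing q7 is {q7,q8}, of size 2.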